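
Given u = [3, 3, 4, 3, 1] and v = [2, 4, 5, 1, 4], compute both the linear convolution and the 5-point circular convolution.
Linear: y_lin[0] = 3×2 = 6; y_lin[1] = 3×4 + 3×2 = 18; y_lin[2] = 3×5 + 3×4 + 4×2 = 35; y_lin[3] = 3×1 + 3×5 + 4×4 + 3×2 = 40; y_lin[4] = 3×4 + 3×1 + 4×5 + 3×4 + 1×2 = 49; y_lin[5] = 3×4 + 4×1 + 3×5 + 1×4 = 35; y_lin[6] = 4×4 + 3×1 + 1×5 = 24; y_lin[7] = 3×4 + 1×1 = 13; y_lin[8] = 1×4 = 4 → [6, 18, 35, 40, 49, 35, 24, 13, 4]. Circular (length 5): y[0] = 3×2 + 3×4 + 4×1 + 3×5 + 1×4 = 41; y[1] = 3×4 + 3×2 + 4×4 + 3×1 + 1×5 = 42; y[2] = 3×5 + 3×4 + 4×2 + 3×4 + 1×1 = 48; y[3] = 3×1 + 3×5 + 4×4 + 3×2 + 1×4 = 44; y[4] = 3×4 + 3×1 + 4×5 + 3×4 + 1×2 = 49 → [41, 42, 48, 44, 49]

Linear: [6, 18, 35, 40, 49, 35, 24, 13, 4], Circular: [41, 42, 48, 44, 49]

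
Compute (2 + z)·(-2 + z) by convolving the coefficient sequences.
Ascending coefficients: a = [2, 1], b = [-2, 1]. c[0] = 2×-2 = -4; c[1] = 2×1 + 1×-2 = 0; c[2] = 1×1 = 1. Result coefficients: [-4, 0, 1] → -4 + z^2

-4 + z^2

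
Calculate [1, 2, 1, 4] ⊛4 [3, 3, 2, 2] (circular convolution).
Use y[k] = Σ_j x[j]·h[(k-j) mod 4]. y[0] = 1×3 + 2×2 + 1×2 + 4×3 = 21; y[1] = 1×3 + 2×3 + 1×2 + 4×2 = 19; y[2] = 1×2 + 2×3 + 1×3 + 4×2 = 19; y[3] = 1×2 + 2×2 + 1×3 + 4×3 = 21. Result: [21, 19, 19, 21]

[21, 19, 19, 21]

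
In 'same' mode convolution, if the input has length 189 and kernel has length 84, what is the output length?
'Same' mode returns an output with the same length as the input: 189

189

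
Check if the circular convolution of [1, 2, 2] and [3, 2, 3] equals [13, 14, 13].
Recompute circular convolution of [1, 2, 2] and [3, 2, 3]: y[0] = 1×3 + 2×3 + 2×2 = 13; y[1] = 1×2 + 2×3 + 2×3 = 14; y[2] = 1×3 + 2×2 + 2×3 = 13 → [13, 14, 13]. Given [13, 14, 13] matches, so answer: Yes

Yes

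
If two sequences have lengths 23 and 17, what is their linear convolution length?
Linear/full convolution length: m + n - 1 = 23 + 17 - 1 = 39

39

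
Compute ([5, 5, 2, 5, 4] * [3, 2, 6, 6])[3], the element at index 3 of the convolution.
Use y[k] = Σ_i a[i]·b[k-i] at k=3. y[3] = 5×6 + 5×6 + 2×2 + 5×3 = 79

79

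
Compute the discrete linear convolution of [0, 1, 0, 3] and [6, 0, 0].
y[0] = 0×6 = 0; y[1] = 0×0 + 1×6 = 6; y[2] = 0×0 + 1×0 + 0×6 = 0; y[3] = 1×0 + 0×0 + 3×6 = 18; y[4] = 0×0 + 3×0 = 0; y[5] = 3×0 = 0

[0, 6, 0, 18, 0, 0]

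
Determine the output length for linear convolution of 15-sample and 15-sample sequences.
Linear/full convolution length: m + n - 1 = 15 + 15 - 1 = 29

29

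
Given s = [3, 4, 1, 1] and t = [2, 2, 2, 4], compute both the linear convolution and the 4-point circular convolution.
Linear: y_lin[0] = 3×2 = 6; y_lin[1] = 3×2 + 4×2 = 14; y_lin[2] = 3×2 + 4×2 + 1×2 = 16; y_lin[3] = 3×4 + 4×2 + 1×2 + 1×2 = 24; y_lin[4] = 4×4 + 1×2 + 1×2 = 20; y_lin[5] = 1×4 + 1×2 = 6; y_lin[6] = 1×4 = 4 → [6, 14, 16, 24, 20, 6, 4]. Circular (length 4): y[0] = 3×2 + 4×4 + 1×2 + 1×2 = 26; y[1] = 3×2 + 4×2 + 1×4 + 1×2 = 20; y[2] = 3×2 + 4×2 + 1×2 + 1×4 = 20; y[3] = 3×4 + 4×2 + 1×2 + 1×2 = 24 → [26, 20, 20, 24]

Linear: [6, 14, 16, 24, 20, 6, 4], Circular: [26, 20, 20, 24]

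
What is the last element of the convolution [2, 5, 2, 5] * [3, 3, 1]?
Use y[k] = Σ_i a[i]·b[k-i] at k=5. y[5] = 5×1 = 5

5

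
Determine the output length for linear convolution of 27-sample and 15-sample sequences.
Linear/full convolution length: m + n - 1 = 27 + 15 - 1 = 41

41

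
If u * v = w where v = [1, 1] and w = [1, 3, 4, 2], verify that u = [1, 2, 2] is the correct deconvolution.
Forward-compute [1, 2, 2] * [1, 1]: w[0] = 1×1 = 1; w[1] = 1×1 + 2×1 = 3; w[2] = 2×1 + 2×1 = 4; w[3] = 2×1 = 2 → [1, 3, 4, 2]. Matches given w = [1, 3, 4, 2], so verified.

Verified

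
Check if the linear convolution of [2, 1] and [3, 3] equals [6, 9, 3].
Recompute linear convolution of [2, 1] and [3, 3]: y[0] = 2×3 = 6; y[1] = 2×3 + 1×3 = 9; y[2] = 1×3 = 3 → [6, 9, 3]. Given [6, 9, 3] matches, so answer: Yes

Yes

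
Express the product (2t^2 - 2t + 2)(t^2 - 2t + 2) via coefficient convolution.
Ascending coefficients: a = [2, -2, 2], b = [2, -2, 1]. c[0] = 2×2 = 4; c[1] = 2×-2 + -2×2 = -8; c[2] = 2×1 + -2×-2 + 2×2 = 10; c[3] = -2×1 + 2×-2 = -6; c[4] = 2×1 = 2. Result coefficients: [4, -8, 10, -6, 2] → 2t^4 - 6t^3 + 10t^2 - 8t + 4

2t^4 - 6t^3 + 10t^2 - 8t + 4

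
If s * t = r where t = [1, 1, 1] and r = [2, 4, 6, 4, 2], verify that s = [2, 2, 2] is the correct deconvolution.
Forward-compute [2, 2, 2] * [1, 1, 1]: r[0] = 2×1 = 2; r[1] = 2×1 + 2×1 = 4; r[2] = 2×1 + 2×1 + 2×1 = 6; r[3] = 2×1 + 2×1 = 4; r[4] = 2×1 = 2 → [2, 4, 6, 4, 2]. Matches given r = [2, 4, 6, 4, 2], so verified.

Verified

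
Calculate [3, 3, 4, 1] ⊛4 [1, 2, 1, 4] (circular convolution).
Use y[k] = Σ_j f[j]·g[(k-j) mod 4]. y[0] = 3×1 + 3×4 + 4×1 + 1×2 = 21; y[1] = 3×2 + 3×1 + 4×4 + 1×1 = 26; y[2] = 3×1 + 3×2 + 4×1 + 1×4 = 17; y[3] = 3×4 + 3×1 + 4×2 + 1×1 = 24. Result: [21, 26, 17, 24]

[21, 26, 17, 24]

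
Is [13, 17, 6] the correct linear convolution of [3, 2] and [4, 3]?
Recompute linear convolution of [3, 2] and [4, 3]: y[0] = 3×4 = 12; y[1] = 3×3 + 2×4 = 17; y[2] = 2×3 = 6 → [12, 17, 6]. Compare to given [13, 17, 6]: they differ at index 0: given 13, correct 12, so answer: No

No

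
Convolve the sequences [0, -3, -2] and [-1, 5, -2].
y[0] = 0×-1 = 0; y[1] = 0×5 + -3×-1 = 3; y[2] = 0×-2 + -3×5 + -2×-1 = -13; y[3] = -3×-2 + -2×5 = -4; y[4] = -2×-2 = 4

[0, 3, -13, -4, 4]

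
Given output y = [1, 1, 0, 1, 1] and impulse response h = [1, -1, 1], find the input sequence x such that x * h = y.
Deconvolve y=[1, 1, 0, 1, 1] by h=[1, -1, 1]. Since h[0]=1, solve forward: x[0] = y[0] / 1 = 1; x[1] = (y[1] - 1×-1) / 1 = 2; x[2] = (y[2] - 2×-1 - 1×1) / 1 = 1. So x = [1, 2, 1]. Check by forward convolution: y[0] = 1×1 = 1; y[1] = 1×-1 + 2×1 = 1; y[2] = 1×1 + 2×-1 + 1×1 = 0; y[3] = 2×1 + 1×-1 = 1; y[4] = 1×1 = 1

[1, 2, 1]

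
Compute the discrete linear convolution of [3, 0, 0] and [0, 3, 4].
y[0] = 3×0 = 0; y[1] = 3×3 + 0×0 = 9; y[2] = 3×4 + 0×3 + 0×0 = 12; y[3] = 0×4 + 0×3 = 0; y[4] = 0×4 = 0

[0, 9, 12, 0, 0]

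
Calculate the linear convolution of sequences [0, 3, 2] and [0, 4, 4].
y[0] = 0×0 = 0; y[1] = 0×4 + 3×0 = 0; y[2] = 0×4 + 3×4 + 2×0 = 12; y[3] = 3×4 + 2×4 = 20; y[4] = 2×4 = 8

[0, 0, 12, 20, 8]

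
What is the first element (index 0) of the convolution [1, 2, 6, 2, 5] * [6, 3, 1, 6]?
Use y[k] = Σ_i a[i]·b[k-i] at k=0. y[0] = 1×6 = 6

6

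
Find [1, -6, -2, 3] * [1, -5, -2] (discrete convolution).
y[0] = 1×1 = 1; y[1] = 1×-5 + -6×1 = -11; y[2] = 1×-2 + -6×-5 + -2×1 = 26; y[3] = -6×-2 + -2×-5 + 3×1 = 25; y[4] = -2×-2 + 3×-5 = -11; y[5] = 3×-2 = -6

[1, -11, 26, 25, -11, -6]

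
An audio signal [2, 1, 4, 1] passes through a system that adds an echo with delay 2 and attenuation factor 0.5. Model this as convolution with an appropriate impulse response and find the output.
Direct-path + delayed-attenuated-path model → impulse response h = [1, 0, 0.5] (1 at lag 0, 0.5 at lag 2). Output y[n] = x[n] + 0.5·x[n - 2] (with x[n] = 0 outside 0..3): y[0] = 2 + 0.5×0 = 2; y[1] = 1 + 0.5×0 = 1; y[2] = 4 + 0.5×2 = 5.0; y[3] = 1 + 0.5×1 = 1.5; y[4] = 0 + 0.5×4 = 2.0; y[5] = 0 + 0.5×1 = 0.5. So y = [2, 1, 5.0, 1.5, 2.0, 0.5]

[2, 1, 5.0, 1.5, 2.0, 0.5]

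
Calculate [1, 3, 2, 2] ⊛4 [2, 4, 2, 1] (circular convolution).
Use y[k] = Σ_j x[j]·h[(k-j) mod 4]. y[0] = 1×2 + 3×1 + 2×2 + 2×4 = 17; y[1] = 1×4 + 3×2 + 2×1 + 2×2 = 16; y[2] = 1×2 + 3×4 + 2×2 + 2×1 = 20; y[3] = 1×1 + 3×2 + 2×4 + 2×2 = 19. Result: [17, 16, 20, 19]

[17, 16, 20, 19]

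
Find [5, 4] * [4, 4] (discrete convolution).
y[0] = 5×4 = 20; y[1] = 5×4 + 4×4 = 36; y[2] = 4×4 = 16

[20, 36, 16]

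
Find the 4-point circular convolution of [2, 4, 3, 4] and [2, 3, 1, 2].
Use y[k] = Σ_j s[j]·t[(k-j) mod 4]. y[0] = 2×2 + 4×2 + 3×1 + 4×3 = 27; y[1] = 2×3 + 4×2 + 3×2 + 4×1 = 24; y[2] = 2×1 + 4×3 + 3×2 + 4×2 = 28; y[3] = 2×2 + 4×1 + 3×3 + 4×2 = 25. Result: [27, 24, 28, 25]

[27, 24, 28, 25]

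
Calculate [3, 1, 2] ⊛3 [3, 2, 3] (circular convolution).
Use y[k] = Σ_j s[j]·t[(k-j) mod 3]. y[0] = 3×3 + 1×3 + 2×2 = 16; y[1] = 3×2 + 1×3 + 2×3 = 15; y[2] = 3×3 + 1×2 + 2×3 = 17. Result: [16, 15, 17]

[16, 15, 17]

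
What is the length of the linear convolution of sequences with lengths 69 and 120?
Linear/full convolution length: m + n - 1 = 69 + 120 - 1 = 188

188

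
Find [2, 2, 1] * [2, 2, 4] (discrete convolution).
y[0] = 2×2 = 4; y[1] = 2×2 + 2×2 = 8; y[2] = 2×4 + 2×2 + 1×2 = 14; y[3] = 2×4 + 1×2 = 10; y[4] = 1×4 = 4

[4, 8, 14, 10, 4]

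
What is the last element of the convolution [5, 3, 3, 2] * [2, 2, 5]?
Use y[k] = Σ_i a[i]·b[k-i] at k=5. y[5] = 2×5 = 10

10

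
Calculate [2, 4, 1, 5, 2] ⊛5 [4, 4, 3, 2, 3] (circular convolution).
Use y[k] = Σ_j a[j]·b[(k-j) mod 5]. y[0] = 2×4 + 4×3 + 1×2 + 5×3 + 2×4 = 45; y[1] = 2×4 + 4×4 + 1×3 + 5×2 + 2×3 = 43; y[2] = 2×3 + 4×4 + 1×4 + 5×3 + 2×2 = 45; y[3] = 2×2 + 4×3 + 1×4 + 5×4 + 2×3 = 46; y[4] = 2×3 + 4×2 + 1×3 + 5×4 + 2×4 = 45. Result: [45, 43, 45, 46, 45]

[45, 43, 45, 46, 45]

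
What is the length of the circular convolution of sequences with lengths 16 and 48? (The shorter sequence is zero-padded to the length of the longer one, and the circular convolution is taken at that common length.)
Circular convolution (zero-padding the shorter input) has length max(m, n) = max(16, 48) = 48

48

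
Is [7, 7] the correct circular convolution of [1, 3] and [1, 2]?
Recompute circular convolution of [1, 3] and [1, 2]: y[0] = 1×1 + 3×2 = 7; y[1] = 1×2 + 3×1 = 5 → [7, 5]. Compare to given [7, 7]: they differ at index 1: given 7, correct 5, so answer: No

No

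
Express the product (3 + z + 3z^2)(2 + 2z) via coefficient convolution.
Ascending coefficients: a = [3, 1, 3], b = [2, 2]. c[0] = 3×2 = 6; c[1] = 3×2 + 1×2 = 8; c[2] = 1×2 + 3×2 = 8; c[3] = 3×2 = 6. Result coefficients: [6, 8, 8, 6] → 6 + 8z + 8z^2 + 6z^3

6 + 8z + 8z^2 + 6z^3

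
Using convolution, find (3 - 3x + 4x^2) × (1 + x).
Ascending coefficients: a = [3, -3, 4], b = [1, 1]. c[0] = 3×1 = 3; c[1] = 3×1 + -3×1 = 0; c[2] = -3×1 + 4×1 = 1; c[3] = 4×1 = 4. Result coefficients: [3, 0, 1, 4] → 3 + x^2 + 4x^3

3 + x^2 + 4x^3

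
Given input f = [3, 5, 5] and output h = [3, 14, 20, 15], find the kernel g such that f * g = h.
Output length 4 = len(f) + len(g) - 1 ⇒ len(g) = 2. Solve g forward using g[k] = (h[k] - Σ_{i≥1} f[i]·g[k-i]) / f[0]: g[0] = h[0] / f[0] = 3 / 3 = 1; g[1] = (h[1] - 5×1) / f[0] = (14 - 5×1) / 3 = 3. So g = [1, 3]. Forward-check [3, 5, 5] * [1, 3]: h[0] = 3×1 = 3; h[1] = 3×3 + 5×1 = 14; h[2] = 5×3 + 5×1 = 20; h[3] = 5×3 = 15 → [3, 14, 20, 15] ✓

[1, 3]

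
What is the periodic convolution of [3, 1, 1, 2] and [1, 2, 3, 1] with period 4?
Use y[k] = Σ_j f[j]·g[(k-j) mod 4]. y[0] = 3×1 + 1×1 + 1×3 + 2×2 = 11; y[1] = 3×2 + 1×1 + 1×1 + 2×3 = 14; y[2] = 3×3 + 1×2 + 1×1 + 2×1 = 14; y[3] = 3×1 + 1×3 + 1×2 + 2×1 = 10. Result: [11, 14, 14, 10]

[11, 14, 14, 10]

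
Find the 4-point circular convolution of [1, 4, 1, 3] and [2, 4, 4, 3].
Use y[k] = Σ_j f[j]·g[(k-j) mod 4]. y[0] = 1×2 + 4×3 + 1×4 + 3×4 = 30; y[1] = 1×4 + 4×2 + 1×3 + 3×4 = 27; y[2] = 1×4 + 4×4 + 1×2 + 3×3 = 31; y[3] = 1×3 + 4×4 + 1×4 + 3×2 = 29. Result: [30, 27, 31, 29]

[30, 27, 31, 29]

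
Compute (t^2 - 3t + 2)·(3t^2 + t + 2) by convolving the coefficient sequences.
Ascending coefficients: a = [2, -3, 1], b = [2, 1, 3]. c[0] = 2×2 = 4; c[1] = 2×1 + -3×2 = -4; c[2] = 2×3 + -3×1 + 1×2 = 5; c[3] = -3×3 + 1×1 = -8; c[4] = 1×3 = 3. Result coefficients: [4, -4, 5, -8, 3] → 3t^4 - 8t^3 + 5t^2 - 4t + 4

3t^4 - 8t^3 + 5t^2 - 4t + 4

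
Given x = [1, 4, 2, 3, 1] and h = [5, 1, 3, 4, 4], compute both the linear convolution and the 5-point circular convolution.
Linear: y_lin[0] = 1×5 = 5; y_lin[1] = 1×1 + 4×5 = 21; y_lin[2] = 1×3 + 4×1 + 2×5 = 17; y_lin[3] = 1×4 + 4×3 + 2×1 + 3×5 = 33; y_lin[4] = 1×4 + 4×4 + 2×3 + 3×1 + 1×5 = 34; y_lin[5] = 4×4 + 2×4 + 3×3 + 1×1 = 34; y_lin[6] = 2×4 + 3×4 + 1×3 = 23; y_lin[7] = 3×4 + 1×4 = 16; y_lin[8] = 1×4 = 4 → [5, 21, 17, 33, 34, 34, 23, 16, 4]. Circular (length 5): y[0] = 1×5 + 4×4 + 2×4 + 3×3 + 1×1 = 39; y[1] = 1×1 + 4×5 + 2×4 + 3×4 + 1×3 = 44; y[2] = 1×3 + 4×1 + 2×5 + 3×4 + 1×4 = 33; y[3] = 1×4 + 4×3 + 2×1 + 3×5 + 1×4 = 37; y[4] = 1×4 + 4×4 + 2×3 + 3×1 + 1×5 = 34 → [39, 44, 33, 37, 34]

Linear: [5, 21, 17, 33, 34, 34, 23, 16, 4], Circular: [39, 44, 33, 37, 34]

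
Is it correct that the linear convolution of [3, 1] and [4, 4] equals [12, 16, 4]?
Recompute linear convolution of [3, 1] and [4, 4]: y[0] = 3×4 = 12; y[1] = 3×4 + 1×4 = 16; y[2] = 1×4 = 4 → [12, 16, 4]. Given [12, 16, 4] matches, so answer: Yes

Yes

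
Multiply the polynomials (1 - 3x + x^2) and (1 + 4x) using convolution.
Ascending coefficients: a = [1, -3, 1], b = [1, 4]. c[0] = 1×1 = 1; c[1] = 1×4 + -3×1 = 1; c[2] = -3×4 + 1×1 = -11; c[3] = 1×4 = 4. Result coefficients: [1, 1, -11, 4] → 1 + x - 11x^2 + 4x^3

1 + x - 11x^2 + 4x^3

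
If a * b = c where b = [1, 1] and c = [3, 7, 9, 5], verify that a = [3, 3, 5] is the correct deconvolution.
Forward-compute [3, 3, 5] * [1, 1]: c[0] = 3×1 = 3; c[1] = 3×1 + 3×1 = 6; c[2] = 3×1 + 5×1 = 8; c[3] = 5×1 = 5 → [3, 6, 8, 5]. Does not match given c = [3, 7, 9, 5].

Not verified. [3, 3, 5] * [1, 1] = [3, 6, 8, 5], which differs from [3, 7, 9, 5] at index 1.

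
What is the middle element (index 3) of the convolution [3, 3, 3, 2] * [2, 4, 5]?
Use y[k] = Σ_i a[i]·b[k-i] at k=3. y[3] = 3×5 + 3×4 + 2×2 = 31

31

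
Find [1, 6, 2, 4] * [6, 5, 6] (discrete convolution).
y[0] = 1×6 = 6; y[1] = 1×5 + 6×6 = 41; y[2] = 1×6 + 6×5 + 2×6 = 48; y[3] = 6×6 + 2×5 + 4×6 = 70; y[4] = 2×6 + 4×5 = 32; y[5] = 4×6 = 24

[6, 41, 48, 70, 32, 24]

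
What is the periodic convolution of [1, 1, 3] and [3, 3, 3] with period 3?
Use y[k] = Σ_j s[j]·t[(k-j) mod 3]. y[0] = 1×3 + 1×3 + 3×3 = 15; y[1] = 1×3 + 1×3 + 3×3 = 15; y[2] = 1×3 + 1×3 + 3×3 = 15. Result: [15, 15, 15]

[15, 15, 15]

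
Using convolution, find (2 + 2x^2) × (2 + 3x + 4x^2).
Ascending coefficients: a = [2, 0, 2], b = [2, 3, 4]. c[0] = 2×2 = 4; c[1] = 2×3 + 0×2 = 6; c[2] = 2×4 + 0×3 + 2×2 = 12; c[3] = 0×4 + 2×3 = 6; c[4] = 2×4 = 8. Result coefficients: [4, 6, 12, 6, 8] → 4 + 6x + 12x^2 + 6x^3 + 8x^4

4 + 6x + 12x^2 + 6x^3 + 8x^4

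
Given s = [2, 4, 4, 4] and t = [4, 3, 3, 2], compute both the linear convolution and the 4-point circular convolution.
Linear: y_lin[0] = 2×4 = 8; y_lin[1] = 2×3 + 4×4 = 22; y_lin[2] = 2×3 + 4×3 + 4×4 = 34; y_lin[3] = 2×2 + 4×3 + 4×3 + 4×4 = 44; y_lin[4] = 4×2 + 4×3 + 4×3 = 32; y_lin[5] = 4×2 + 4×3 = 20; y_lin[6] = 4×2 = 8 → [8, 22, 34, 44, 32, 20, 8]. Circular (length 4): y[0] = 2×4 + 4×2 + 4×3 + 4×3 = 40; y[1] = 2×3 + 4×4 + 4×2 + 4×3 = 42; y[2] = 2×3 + 4×3 + 4×4 + 4×2 = 42; y[3] = 2×2 + 4×3 + 4×3 + 4×4 = 44 → [40, 42, 42, 44]

Linear: [8, 22, 34, 44, 32, 20, 8], Circular: [40, 42, 42, 44]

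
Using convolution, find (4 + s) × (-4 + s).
Ascending coefficients: a = [4, 1], b = [-4, 1]. c[0] = 4×-4 = -16; c[1] = 4×1 + 1×-4 = 0; c[2] = 1×1 = 1. Result coefficients: [-16, 0, 1] → -16 + s^2

-16 + s^2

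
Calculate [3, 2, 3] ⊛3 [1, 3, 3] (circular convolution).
Use y[k] = Σ_j x[j]·h[(k-j) mod 3]. y[0] = 3×1 + 2×3 + 3×3 = 18; y[1] = 3×3 + 2×1 + 3×3 = 20; y[2] = 3×3 + 2×3 + 3×1 = 18. Result: [18, 20, 18]

[18, 20, 18]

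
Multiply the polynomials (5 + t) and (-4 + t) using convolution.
Ascending coefficients: a = [5, 1], b = [-4, 1]. c[0] = 5×-4 = -20; c[1] = 5×1 + 1×-4 = 1; c[2] = 1×1 = 1. Result coefficients: [-20, 1, 1] → -20 + t + t^2

-20 + t + t^2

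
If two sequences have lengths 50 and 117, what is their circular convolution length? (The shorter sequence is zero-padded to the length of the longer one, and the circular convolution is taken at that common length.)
Circular convolution (zero-padding the shorter input) has length max(m, n) = max(50, 117) = 117

117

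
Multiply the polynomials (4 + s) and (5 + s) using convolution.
Ascending coefficients: a = [4, 1], b = [5, 1]. c[0] = 4×5 = 20; c[1] = 4×1 + 1×5 = 9; c[2] = 1×1 = 1. Result coefficients: [20, 9, 1] → 20 + 9s + s^2

20 + 9s + s^2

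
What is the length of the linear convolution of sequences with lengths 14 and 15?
Linear/full convolution length: m + n - 1 = 14 + 15 - 1 = 28

28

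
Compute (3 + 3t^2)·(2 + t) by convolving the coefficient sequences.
Ascending coefficients: a = [3, 0, 3], b = [2, 1]. c[0] = 3×2 = 6; c[1] = 3×1 + 0×2 = 3; c[2] = 0×1 + 3×2 = 6; c[3] = 3×1 = 3. Result coefficients: [6, 3, 6, 3] → 6 + 3t + 6t^2 + 3t^3

6 + 3t + 6t^2 + 3t^3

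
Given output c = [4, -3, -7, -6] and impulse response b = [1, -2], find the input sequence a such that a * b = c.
Deconvolve c=[4, -3, -7, -6] by b=[1, -2]. Since b[0]=1, solve forward: a[0] = c[0] / 1 = 4; a[1] = (c[1] - 4×-2) / 1 = 5; a[2] = (c[2] - 5×-2) / 1 = 3. So a = [4, 5, 3]. Check by forward convolution: c[0] = 4×1 = 4; c[1] = 4×-2 + 5×1 = -3; c[2] = 5×-2 + 3×1 = -7; c[3] = 3×-2 = -6

[4, 5, 3]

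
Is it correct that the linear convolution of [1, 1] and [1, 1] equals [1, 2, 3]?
Recompute linear convolution of [1, 1] and [1, 1]: y[0] = 1×1 = 1; y[1] = 1×1 + 1×1 = 2; y[2] = 1×1 = 1 → [1, 2, 1]. Compare to given [1, 2, 3]: they differ at index 2: given 3, correct 1, so answer: No

No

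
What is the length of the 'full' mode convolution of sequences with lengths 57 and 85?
Linear/full convolution length: m + n - 1 = 57 + 85 - 1 = 141

141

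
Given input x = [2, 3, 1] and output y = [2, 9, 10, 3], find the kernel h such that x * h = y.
Output length 4 = len(x) + len(h) - 1 ⇒ len(h) = 2. Solve h forward using h[k] = (y[k] - Σ_{i≥1} x[i]·h[k-i]) / x[0]: h[0] = y[0] / x[0] = 2 / 2 = 1; h[1] = (y[1] - 3×1) / x[0] = (9 - 3×1) / 2 = 3. So h = [1, 3]. Forward-check [2, 3, 1] * [1, 3]: y[0] = 2×1 = 2; y[1] = 2×3 + 3×1 = 9; y[2] = 3×3 + 1×1 = 10; y[3] = 1×3 = 3 → [2, 9, 10, 3] ✓

[1, 3]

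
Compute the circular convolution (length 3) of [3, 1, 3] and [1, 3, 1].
Use y[k] = Σ_j f[j]·g[(k-j) mod 3]. y[0] = 3×1 + 1×1 + 3×3 = 13; y[1] = 3×3 + 1×1 + 3×1 = 13; y[2] = 3×1 + 1×3 + 3×1 = 9. Result: [13, 13, 9]

[13, 13, 9]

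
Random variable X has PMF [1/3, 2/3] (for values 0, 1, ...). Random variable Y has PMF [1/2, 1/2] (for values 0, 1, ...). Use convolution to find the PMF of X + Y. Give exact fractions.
P(X+Y=k) = Σ_i P(X=i)·P(Y=k-i) — a convolution of [1/3, 2/3] and [1/2, 1/2]. P(X+Y=0) = (1/3)×(1/2) = 1/6; P(X+Y=1) = (1/3)×(1/2) + (2/3)×(1/2) = 1/6 + 1/3 = 1/2; P(X+Y=2) = (2/3)×(1/2) = 1/3. PMF: [1/6, 1/2, 1/3] (sums to 1 ✓)

[1/6, 1/2, 1/3]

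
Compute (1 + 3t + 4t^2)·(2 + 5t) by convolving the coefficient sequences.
Ascending coefficients: a = [1, 3, 4], b = [2, 5]. c[0] = 1×2 = 2; c[1] = 1×5 + 3×2 = 11; c[2] = 3×5 + 4×2 = 23; c[3] = 4×5 = 20. Result coefficients: [2, 11, 23, 20] → 2 + 11t + 23t^2 + 20t^3

2 + 11t + 23t^2 + 20t^3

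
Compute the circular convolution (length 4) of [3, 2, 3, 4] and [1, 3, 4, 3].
Use y[k] = Σ_j s[j]·t[(k-j) mod 4]. y[0] = 3×1 + 2×3 + 3×4 + 4×3 = 33; y[1] = 3×3 + 2×1 + 3×3 + 4×4 = 36; y[2] = 3×4 + 2×3 + 3×1 + 4×3 = 33; y[3] = 3×3 + 2×4 + 3×3 + 4×1 = 30. Result: [33, 36, 33, 30]

[33, 36, 33, 30]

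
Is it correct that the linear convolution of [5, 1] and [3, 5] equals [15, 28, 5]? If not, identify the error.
Recompute linear convolution of [5, 1] and [3, 5]: y[0] = 5×3 = 15; y[1] = 5×5 + 1×3 = 28; y[2] = 1×5 = 5 → [15, 28, 5]. Given [15, 28, 5] matches, so answer: Yes

Yes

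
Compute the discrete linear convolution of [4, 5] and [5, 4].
y[0] = 4×5 = 20; y[1] = 4×4 + 5×5 = 41; y[2] = 5×4 = 20

[20, 41, 20]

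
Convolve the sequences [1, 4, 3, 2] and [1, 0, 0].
y[0] = 1×1 = 1; y[1] = 1×0 + 4×1 = 4; y[2] = 1×0 + 4×0 + 3×1 = 3; y[3] = 4×0 + 3×0 + 2×1 = 2; y[4] = 3×0 + 2×0 = 0; y[5] = 2×0 = 0

[1, 4, 3, 2, 0, 0]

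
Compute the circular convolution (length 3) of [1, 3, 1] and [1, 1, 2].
Use y[k] = Σ_j u[j]·v[(k-j) mod 3]. y[0] = 1×1 + 3×2 + 1×1 = 8; y[1] = 1×1 + 3×1 + 1×2 = 6; y[2] = 1×2 + 3×1 + 1×1 = 6. Result: [8, 6, 6]

[8, 6, 6]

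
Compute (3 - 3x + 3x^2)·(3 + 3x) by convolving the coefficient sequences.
Ascending coefficients: a = [3, -3, 3], b = [3, 3]. c[0] = 3×3 = 9; c[1] = 3×3 + -3×3 = 0; c[2] = -3×3 + 3×3 = 0; c[3] = 3×3 = 9. Result coefficients: [9, 0, 0, 9] → 9 + 9x^3

9 + 9x^3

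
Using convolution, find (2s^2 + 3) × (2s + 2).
Ascending coefficients: a = [3, 0, 2], b = [2, 2]. c[0] = 3×2 = 6; c[1] = 3×2 + 0×2 = 6; c[2] = 0×2 + 2×2 = 4; c[3] = 2×2 = 4. Result coefficients: [6, 6, 4, 4] → 4s^3 + 4s^2 + 6s + 6

4s^3 + 4s^2 + 6s + 6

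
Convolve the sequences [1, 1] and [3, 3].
y[0] = 1×3 = 3; y[1] = 1×3 + 1×3 = 6; y[2] = 1×3 = 3

[3, 6, 3]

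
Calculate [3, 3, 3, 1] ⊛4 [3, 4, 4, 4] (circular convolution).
Use y[k] = Σ_j f[j]·g[(k-j) mod 4]. y[0] = 3×3 + 3×4 + 3×4 + 1×4 = 37; y[1] = 3×4 + 3×3 + 3×4 + 1×4 = 37; y[2] = 3×4 + 3×4 + 3×3 + 1×4 = 37; y[3] = 3×4 + 3×4 + 3×4 + 1×3 = 39. Result: [37, 37, 37, 39]

[37, 37, 37, 39]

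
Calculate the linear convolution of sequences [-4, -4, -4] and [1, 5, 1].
y[0] = -4×1 = -4; y[1] = -4×5 + -4×1 = -24; y[2] = -4×1 + -4×5 + -4×1 = -28; y[3] = -4×1 + -4×5 = -24; y[4] = -4×1 = -4

[-4, -24, -28, -24, -4]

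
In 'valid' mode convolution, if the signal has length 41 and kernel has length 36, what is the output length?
'Valid' mode counts only positions where the kernel fully overlaps the signal: m - n + 1 = 41 - 36 + 1 = 6

6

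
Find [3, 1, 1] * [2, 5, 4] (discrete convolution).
y[0] = 3×2 = 6; y[1] = 3×5 + 1×2 = 17; y[2] = 3×4 + 1×5 + 1×2 = 19; y[3] = 1×4 + 1×5 = 9; y[4] = 1×4 = 4

[6, 17, 19, 9, 4]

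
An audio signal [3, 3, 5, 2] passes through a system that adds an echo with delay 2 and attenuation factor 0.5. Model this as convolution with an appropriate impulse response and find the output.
Direct-path + delayed-attenuated-path model → impulse response h = [1, 0, 0.5] (1 at lag 0, 0.5 at lag 2). Output y[n] = x[n] + 0.5·x[n - 2] (with x[n] = 0 outside 0..3): y[0] = 3 + 0.5×0 = 3; y[1] = 3 + 0.5×0 = 3; y[2] = 5 + 0.5×3 = 6.5; y[3] = 2 + 0.5×3 = 3.5; y[4] = 0 + 0.5×5 = 2.5; y[5] = 0 + 0.5×2 = 1.0. So y = [3, 3, 6.5, 3.5, 2.5, 1.0]

[3, 3, 6.5, 3.5, 2.5, 1.0]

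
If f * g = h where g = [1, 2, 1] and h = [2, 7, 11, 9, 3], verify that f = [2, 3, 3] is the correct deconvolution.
Forward-compute [2, 3, 3] * [1, 2, 1]: h[0] = 2×1 = 2; h[1] = 2×2 + 3×1 = 7; h[2] = 2×1 + 3×2 + 3×1 = 11; h[3] = 3×1 + 3×2 = 9; h[4] = 3×1 = 3 → [2, 7, 11, 9, 3]. Matches given h = [2, 7, 11, 9, 3], so verified.

Verified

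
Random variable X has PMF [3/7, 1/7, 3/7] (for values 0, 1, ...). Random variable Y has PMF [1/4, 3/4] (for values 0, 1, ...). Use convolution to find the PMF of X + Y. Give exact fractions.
P(X+Y=k) = Σ_i P(X=i)·P(Y=k-i) — a convolution of [3/7, 1/7, 3/7] and [1/4, 3/4]. P(X+Y=0) = (3/7)×(1/4) = 3/28; P(X+Y=1) = (3/7)×(3/4) + (1/7)×(1/4) = 9/28 + 1/28 = 5/14; P(X+Y=2) = (1/7)×(3/4) + (3/7)×(1/4) = 3/28 + 3/28 = 3/14; P(X+Y=3) = (3/7)×(3/4) = 9/28. PMF: [3/28, 5/14, 3/14, 9/28] (sums to 1 ✓)

[3/28, 5/14, 3/14, 9/28]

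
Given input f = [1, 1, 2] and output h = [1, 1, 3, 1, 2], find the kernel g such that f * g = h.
Output length 5 = len(f) + len(g) - 1 ⇒ len(g) = 3. Solve g forward using g[k] = (h[k] - Σ_{i≥1} f[i]·g[k-i]) / f[0]: g[0] = h[0] / f[0] = 1 / 1 = 1; g[1] = (h[1] - 1×1) / f[0] = (1 - 1×1) / 1 = 0; g[2] = (h[2] - 1×0 - 2×1) / f[0] = (3 - 1×0 - 2×1) / 1 = 1. So g = [1, 0, 1]. Forward-check [1, 1, 2] * [1, 0, 1]: h[0] = 1×1 = 1; h[1] = 1×0 + 1×1 = 1; h[2] = 1×1 + 1×0 + 2×1 = 3; h[3] = 1×1 + 2×0 = 1; h[4] = 2×1 = 2 → [1, 1, 3, 1, 2] ✓

[1, 0, 1]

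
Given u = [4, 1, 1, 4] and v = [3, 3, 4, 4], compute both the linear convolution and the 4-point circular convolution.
Linear: y_lin[0] = 4×3 = 12; y_lin[1] = 4×3 + 1×3 = 15; y_lin[2] = 4×4 + 1×3 + 1×3 = 22; y_lin[3] = 4×4 + 1×4 + 1×3 + 4×3 = 35; y_lin[4] = 1×4 + 1×4 + 4×3 = 20; y_lin[5] = 1×4 + 4×4 = 20; y_lin[6] = 4×4 = 16 → [12, 15, 22, 35, 20, 20, 16]. Circular (length 4): y[0] = 4×3 + 1×4 + 1×4 + 4×3 = 32; y[1] = 4×3 + 1×3 + 1×4 + 4×4 = 35; y[2] = 4×4 + 1×3 + 1×3 + 4×4 = 38; y[3] = 4×4 + 1×4 + 1×3 + 4×3 = 35 → [32, 35, 38, 35]

Linear: [12, 15, 22, 35, 20, 20, 16], Circular: [32, 35, 38, 35]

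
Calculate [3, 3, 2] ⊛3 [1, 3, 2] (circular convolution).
Use y[k] = Σ_j u[j]·v[(k-j) mod 3]. y[0] = 3×1 + 3×2 + 2×3 = 15; y[1] = 3×3 + 3×1 + 2×2 = 16; y[2] = 3×2 + 3×3 + 2×1 = 17. Result: [15, 16, 17]

[15, 16, 17]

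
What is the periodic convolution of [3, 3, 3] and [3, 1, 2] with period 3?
Use y[k] = Σ_j s[j]·t[(k-j) mod 3]. y[0] = 3×3 + 3×2 + 3×1 = 18; y[1] = 3×1 + 3×3 + 3×2 = 18; y[2] = 3×2 + 3×1 + 3×3 = 18. Result: [18, 18, 18]

[18, 18, 18]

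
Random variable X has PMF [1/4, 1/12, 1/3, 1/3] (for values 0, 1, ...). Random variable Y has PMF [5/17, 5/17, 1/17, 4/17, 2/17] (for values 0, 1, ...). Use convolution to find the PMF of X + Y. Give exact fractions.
P(X+Y=k) = Σ_i P(X=i)·P(Y=k-i) — a convolution of [1/4, 1/12, 1/3, 1/3] and [5/17, 5/17, 1/17, 4/17, 2/17]. P(X+Y=0) = (1/4)×(5/17) = 5/68; P(X+Y=1) = (1/4)×(5/17) + (1/12)×(5/17) = 5/68 + 5/204 = 5/51; P(X+Y=2) = (1/4)×(1/17) + (1/12)×(5/17) + (1/3)×(5/17) = 1/68 + 5/204 + 5/51 = 7/51; P(X+Y=3) = (1/4)×(4/17) + (1/12)×(1/17) + (1/3)×(5/17) + (1/3)×(5/17) = 1/17 + 1/204 + 5/51 + 5/51 = 53/204; P(X+Y=4) = (1/4)×(2/17) + (1/12)×(4/17) + (1/3)×(1/17) + (1/3)×(5/17) = 1/34 + 1/51 + 1/51 + 5/51 = 1/6; P(X+Y=5) = (1/12)×(2/17) + (1/3)×(4/17) + (1/3)×(1/17) = 1/102 + 4/51 + 1/51 = 11/102; P(X+Y=6) = (1/3)×(2/17) + (1/3)×(4/17) = 2/51 + 4/51 = 2/17; P(X+Y=7) = (1/3)×(2/17) = 2/51. PMF: [5/68, 5/51, 7/51, 53/204, 1/6, 11/102, 2/17, 2/51] (sums to 1 ✓)

[5/68, 5/51, 7/51, 53/204, 1/6, 11/102, 2/17, 2/51]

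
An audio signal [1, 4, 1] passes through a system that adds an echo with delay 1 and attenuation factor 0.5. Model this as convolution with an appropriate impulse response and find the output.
Direct-path + delayed-attenuated-path model → impulse response h = [1, 0.5] (1 at lag 0, 0.5 at lag 1). Output y[n] = x[n] + 0.5·x[n - 1] (with x[n] = 0 outside 0..2): y[0] = 1 + 0.5×0 = 1; y[1] = 4 + 0.5×1 = 4.5; y[2] = 1 + 0.5×4 = 3.0; y[3] = 0 + 0.5×1 = 0.5. So y = [1, 4.5, 3.0, 0.5]

[1, 4.5, 3.0, 0.5]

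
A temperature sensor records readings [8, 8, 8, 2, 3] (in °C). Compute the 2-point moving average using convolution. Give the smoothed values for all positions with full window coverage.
2-point moving average kernel = [1, 1]. Apply in 'valid' mode (full window coverage): avg[0] = (8 + 8) / 2 = 8.0; avg[1] = (8 + 8) / 2 = 8.0; avg[2] = (8 + 2) / 2 = 5.0; avg[3] = (2 + 3) / 2 = 2.5. Smoothed values: [8.0, 8.0, 5.0, 2.5]

[8.0, 8.0, 5.0, 2.5]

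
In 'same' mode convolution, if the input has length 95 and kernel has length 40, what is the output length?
'Same' mode returns an output with the same length as the input: 95

95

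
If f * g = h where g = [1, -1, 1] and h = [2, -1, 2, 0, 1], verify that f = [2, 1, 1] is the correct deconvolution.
Forward-compute [2, 1, 1] * [1, -1, 1]: h[0] = 2×1 = 2; h[1] = 2×-1 + 1×1 = -1; h[2] = 2×1 + 1×-1 + 1×1 = 2; h[3] = 1×1 + 1×-1 = 0; h[4] = 1×1 = 1 → [2, -1, 2, 0, 1]. Matches given h = [2, -1, 2, 0, 1], so verified.

Verified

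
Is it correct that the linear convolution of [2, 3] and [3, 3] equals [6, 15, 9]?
Recompute linear convolution of [2, 3] and [3, 3]: y[0] = 2×3 = 6; y[1] = 2×3 + 3×3 = 15; y[2] = 3×3 = 9 → [6, 15, 9]. Given [6, 15, 9] matches, so answer: Yes

Yes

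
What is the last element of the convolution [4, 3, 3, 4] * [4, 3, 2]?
Use y[k] = Σ_i a[i]·b[k-i] at k=5. y[5] = 4×2 = 8

8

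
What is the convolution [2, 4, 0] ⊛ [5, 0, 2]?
y[0] = 2×5 = 10; y[1] = 2×0 + 4×5 = 20; y[2] = 2×2 + 4×0 + 0×5 = 4; y[3] = 4×2 + 0×0 = 8; y[4] = 0×2 = 0

[10, 20, 4, 8, 0]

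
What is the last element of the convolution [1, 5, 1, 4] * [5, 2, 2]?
Use y[k] = Σ_i a[i]·b[k-i] at k=5. y[5] = 4×2 = 8

8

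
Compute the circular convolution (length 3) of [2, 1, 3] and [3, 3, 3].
Use y[k] = Σ_j x[j]·h[(k-j) mod 3]. y[0] = 2×3 + 1×3 + 3×3 = 18; y[1] = 2×3 + 1×3 + 3×3 = 18; y[2] = 2×3 + 1×3 + 3×3 = 18. Result: [18, 18, 18]

[18, 18, 18]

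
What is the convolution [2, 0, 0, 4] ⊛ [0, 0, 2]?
y[0] = 2×0 = 0; y[1] = 2×0 + 0×0 = 0; y[2] = 2×2 + 0×0 + 0×0 = 4; y[3] = 0×2 + 0×0 + 4×0 = 0; y[4] = 0×2 + 4×0 = 0; y[5] = 4×2 = 8

[0, 0, 4, 0, 0, 8]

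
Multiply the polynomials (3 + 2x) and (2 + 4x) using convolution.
Ascending coefficients: a = [3, 2], b = [2, 4]. c[0] = 3×2 = 6; c[1] = 3×4 + 2×2 = 16; c[2] = 2×4 = 8. Result coefficients: [6, 16, 8] → 6 + 16x + 8x^2

6 + 16x + 8x^2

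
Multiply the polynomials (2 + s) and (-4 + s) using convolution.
Ascending coefficients: a = [2, 1], b = [-4, 1]. c[0] = 2×-4 = -8; c[1] = 2×1 + 1×-4 = -2; c[2] = 1×1 = 1. Result coefficients: [-8, -2, 1] → -8 - 2s + s^2

-8 - 2s + s^2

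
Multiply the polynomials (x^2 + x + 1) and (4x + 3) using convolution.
Ascending coefficients: a = [1, 1, 1], b = [3, 4]. c[0] = 1×3 = 3; c[1] = 1×4 + 1×3 = 7; c[2] = 1×4 + 1×3 = 7; c[3] = 1×4 = 4. Result coefficients: [3, 7, 7, 4] → 4x^3 + 7x^2 + 7x + 3

4x^3 + 7x^2 + 7x + 3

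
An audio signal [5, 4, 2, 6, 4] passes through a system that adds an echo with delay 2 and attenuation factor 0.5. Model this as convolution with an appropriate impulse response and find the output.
Direct-path + delayed-attenuated-path model → impulse response h = [1, 0, 0.5] (1 at lag 0, 0.5 at lag 2). Output y[n] = x[n] + 0.5·x[n - 2] (with x[n] = 0 outside 0..4): y[0] = 5 + 0.5×0 = 5; y[1] = 4 + 0.5×0 = 4; y[2] = 2 + 0.5×5 = 4.5; y[3] = 6 + 0.5×4 = 8.0; y[4] = 4 + 0.5×2 = 5.0; y[5] = 0 + 0.5×6 = 3.0; y[6] = 0 + 0.5×4 = 2.0. So y = [5, 4, 4.5, 8.0, 5.0, 3.0, 2.0]

[5, 4, 4.5, 8.0, 5.0, 3.0, 2.0]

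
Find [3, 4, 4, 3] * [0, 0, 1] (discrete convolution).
y[0] = 3×0 = 0; y[1] = 3×0 + 4×0 = 0; y[2] = 3×1 + 4×0 + 4×0 = 3; y[3] = 4×1 + 4×0 + 3×0 = 4; y[4] = 4×1 + 3×0 = 4; y[5] = 3×1 = 3

[0, 0, 3, 4, 4, 3]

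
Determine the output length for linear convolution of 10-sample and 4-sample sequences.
Linear/full convolution length: m + n - 1 = 10 + 4 - 1 = 13

13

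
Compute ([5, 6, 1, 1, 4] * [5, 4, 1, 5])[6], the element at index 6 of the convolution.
Use y[k] = Σ_i a[i]·b[k-i] at k=6. y[6] = 1×5 + 4×1 = 9

9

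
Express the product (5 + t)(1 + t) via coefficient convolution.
Ascending coefficients: a = [5, 1], b = [1, 1]. c[0] = 5×1 = 5; c[1] = 5×1 + 1×1 = 6; c[2] = 1×1 = 1. Result coefficients: [5, 6, 1] → 5 + 6t + t^2

5 + 6t + t^2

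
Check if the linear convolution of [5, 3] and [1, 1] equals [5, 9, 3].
Recompute linear convolution of [5, 3] and [1, 1]: y[0] = 5×1 = 5; y[1] = 5×1 + 3×1 = 8; y[2] = 3×1 = 3 → [5, 8, 3]. Compare to given [5, 9, 3]: they differ at index 1: given 9, correct 8, so answer: No

No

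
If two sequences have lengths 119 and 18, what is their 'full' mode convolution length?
Linear/full convolution length: m + n - 1 = 119 + 18 - 1 = 136

136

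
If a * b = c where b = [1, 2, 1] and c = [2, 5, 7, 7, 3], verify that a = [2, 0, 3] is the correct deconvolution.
Forward-compute [2, 0, 3] * [1, 2, 1]: c[0] = 2×1 = 2; c[1] = 2×2 + 0×1 = 4; c[2] = 2×1 + 0×2 + 3×1 = 5; c[3] = 0×1 + 3×2 = 6; c[4] = 3×1 = 3 → [2, 4, 5, 6, 3]. Does not match given c = [2, 5, 7, 7, 3].

Not verified. [2, 0, 3] * [1, 2, 1] = [2, 4, 5, 6, 3], which differs from [2, 5, 7, 7, 3] at index 1.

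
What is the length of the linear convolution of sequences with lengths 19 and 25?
Linear/full convolution length: m + n - 1 = 19 + 25 - 1 = 43

43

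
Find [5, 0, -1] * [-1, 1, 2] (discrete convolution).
y[0] = 5×-1 = -5; y[1] = 5×1 + 0×-1 = 5; y[2] = 5×2 + 0×1 + -1×-1 = 11; y[3] = 0×2 + -1×1 = -1; y[4] = -1×2 = -2

[-5, 5, 11, -1, -2]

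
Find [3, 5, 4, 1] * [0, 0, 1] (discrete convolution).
y[0] = 3×0 = 0; y[1] = 3×0 + 5×0 = 0; y[2] = 3×1 + 5×0 + 4×0 = 3; y[3] = 5×1 + 4×0 + 1×0 = 5; y[4] = 4×1 + 1×0 = 4; y[5] = 1×1 = 1

[0, 0, 3, 5, 4, 1]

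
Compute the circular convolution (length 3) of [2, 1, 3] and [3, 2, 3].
Use y[k] = Σ_j u[j]·v[(k-j) mod 3]. y[0] = 2×3 + 1×3 + 3×2 = 15; y[1] = 2×2 + 1×3 + 3×3 = 16; y[2] = 2×3 + 1×2 + 3×3 = 17. Result: [15, 16, 17]

[15, 16, 17]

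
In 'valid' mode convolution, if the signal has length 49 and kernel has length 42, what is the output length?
'Valid' mode counts only positions where the kernel fully overlaps the signal: m - n + 1 = 49 - 42 + 1 = 8

8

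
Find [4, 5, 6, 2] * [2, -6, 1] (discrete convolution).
y[0] = 4×2 = 8; y[1] = 4×-6 + 5×2 = -14; y[2] = 4×1 + 5×-6 + 6×2 = -14; y[3] = 5×1 + 6×-6 + 2×2 = -27; y[4] = 6×1 + 2×-6 = -6; y[5] = 2×1 = 2

[8, -14, -14, -27, -6, 2]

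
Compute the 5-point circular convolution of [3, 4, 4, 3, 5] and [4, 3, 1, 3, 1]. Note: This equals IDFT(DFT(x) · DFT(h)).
Either evaluate y[k] = Σ_j x[j]·h[(k-j) mod 5] directly, or use IDFT(DFT(x) · DFT(h)). y[0] = 3×4 + 4×1 + 4×3 + 3×1 + 5×3 = 46; y[1] = 3×3 + 4×4 + 4×1 + 3×3 + 5×1 = 43; y[2] = 3×1 + 4×3 + 4×4 + 3×1 + 5×3 = 49; y[3] = 3×3 + 4×1 + 4×3 + 3×4 + 5×1 = 42; y[4] = 3×1 + 4×3 + 4×1 + 3×3 + 5×4 = 48. Result: [46, 43, 49, 42, 48]

[46, 43, 49, 42, 48]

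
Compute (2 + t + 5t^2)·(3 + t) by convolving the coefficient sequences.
Ascending coefficients: a = [2, 1, 5], b = [3, 1]. c[0] = 2×3 = 6; c[1] = 2×1 + 1×3 = 5; c[2] = 1×1 + 5×3 = 16; c[3] = 5×1 = 5. Result coefficients: [6, 5, 16, 5] → 6 + 5t + 16t^2 + 5t^3

6 + 5t + 16t^2 + 5t^3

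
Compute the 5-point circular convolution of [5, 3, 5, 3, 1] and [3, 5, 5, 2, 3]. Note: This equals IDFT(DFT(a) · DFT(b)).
Either evaluate y[k] = Σ_j a[j]·b[(k-j) mod 5] directly, or use IDFT(DFT(a) · DFT(b)). y[0] = 5×3 + 3×3 + 5×2 + 3×5 + 1×5 = 54; y[1] = 5×5 + 3×3 + 5×3 + 3×2 + 1×5 = 60; y[2] = 5×5 + 3×5 + 5×3 + 3×3 + 1×2 = 66; y[3] = 5×2 + 3×5 + 5×5 + 3×3 + 1×3 = 62; y[4] = 5×3 + 3×2 + 5×5 + 3×5 + 1×3 = 64. Result: [54, 60, 66, 62, 64]

[54, 60, 66, 62, 64]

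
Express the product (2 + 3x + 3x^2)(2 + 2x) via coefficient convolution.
Ascending coefficients: a = [2, 3, 3], b = [2, 2]. c[0] = 2×2 = 4; c[1] = 2×2 + 3×2 = 10; c[2] = 3×2 + 3×2 = 12; c[3] = 3×2 = 6. Result coefficients: [4, 10, 12, 6] → 4 + 10x + 12x^2 + 6x^3

4 + 10x + 12x^2 + 6x^3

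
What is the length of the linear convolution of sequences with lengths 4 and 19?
Linear/full convolution length: m + n - 1 = 4 + 19 - 1 = 22

22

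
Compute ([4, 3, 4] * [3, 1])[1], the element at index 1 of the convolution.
Use y[k] = Σ_i a[i]·b[k-i] at k=1. y[1] = 4×1 + 3×3 = 13

13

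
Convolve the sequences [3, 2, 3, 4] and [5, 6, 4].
y[0] = 3×5 = 15; y[1] = 3×6 + 2×5 = 28; y[2] = 3×4 + 2×6 + 3×5 = 39; y[3] = 2×4 + 3×6 + 4×5 = 46; y[4] = 3×4 + 4×6 = 36; y[5] = 4×4 = 16

[15, 28, 39, 46, 36, 16]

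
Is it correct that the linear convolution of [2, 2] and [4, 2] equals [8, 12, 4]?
Recompute linear convolution of [2, 2] and [4, 2]: y[0] = 2×4 = 8; y[1] = 2×2 + 2×4 = 12; y[2] = 2×2 = 4 → [8, 12, 4]. Given [8, 12, 4] matches, so answer: Yes

Yes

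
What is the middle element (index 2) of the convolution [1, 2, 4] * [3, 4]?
Use y[k] = Σ_i a[i]·b[k-i] at k=2. y[2] = 2×4 + 4×3 = 20

20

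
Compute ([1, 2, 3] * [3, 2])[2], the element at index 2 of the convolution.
Use y[k] = Σ_i a[i]·b[k-i] at k=2. y[2] = 2×2 + 3×3 = 13

13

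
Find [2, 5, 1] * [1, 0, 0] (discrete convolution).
y[0] = 2×1 = 2; y[1] = 2×0 + 5×1 = 5; y[2] = 2×0 + 5×0 + 1×1 = 1; y[3] = 5×0 + 1×0 = 0; y[4] = 1×0 = 0

[2, 5, 1, 0, 0]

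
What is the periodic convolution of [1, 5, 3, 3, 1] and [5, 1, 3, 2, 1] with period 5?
Use y[k] = Σ_j x[j]·h[(k-j) mod 5]. y[0] = 1×5 + 5×1 + 3×2 + 3×3 + 1×1 = 26; y[1] = 1×1 + 5×5 + 3×1 + 3×2 + 1×3 = 38; y[2] = 1×3 + 5×1 + 3×5 + 3×1 + 1×2 = 28; y[3] = 1×2 + 5×3 + 3×1 + 3×5 + 1×1 = 36; y[4] = 1×1 + 5×2 + 3×3 + 3×1 + 1×5 = 28. Result: [26, 38, 28, 36, 28]

[26, 38, 28, 36, 28]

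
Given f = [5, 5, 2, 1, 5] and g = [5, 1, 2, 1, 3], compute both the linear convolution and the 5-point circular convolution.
Linear: y_lin[0] = 5×5 = 25; y_lin[1] = 5×1 + 5×5 = 30; y_lin[2] = 5×2 + 5×1 + 2×5 = 25; y_lin[3] = 5×1 + 5×2 + 2×1 + 1×5 = 22; y_lin[4] = 5×3 + 5×1 + 2×2 + 1×1 + 5×5 = 50; y_lin[5] = 5×3 + 2×1 + 1×2 + 5×1 = 24; y_lin[6] = 2×3 + 1×1 + 5×2 = 17; y_lin[7] = 1×3 + 5×1 = 8; y_lin[8] = 5×3 = 15 → [25, 30, 25, 22, 50, 24, 17, 8, 15]. Circular (length 5): y[0] = 5×5 + 5×3 + 2×1 + 1×2 + 5×1 = 49; y[1] = 5×1 + 5×5 + 2×3 + 1×1 + 5×2 = 47; y[2] = 5×2 + 5×1 + 2×5 + 1×3 + 5×1 = 33; y[3] = 5×1 + 5×2 + 2×1 + 1×5 + 5×3 = 37; y[4] = 5×3 + 5×1 + 2×2 + 1×1 + 5×5 = 50 → [49, 47, 33, 37, 50]

Linear: [25, 30, 25, 22, 50, 24, 17, 8, 15], Circular: [49, 47, 33, 37, 50]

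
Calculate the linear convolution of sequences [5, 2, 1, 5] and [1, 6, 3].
y[0] = 5×1 = 5; y[1] = 5×6 + 2×1 = 32; y[2] = 5×3 + 2×6 + 1×1 = 28; y[3] = 2×3 + 1×6 + 5×1 = 17; y[4] = 1×3 + 5×6 = 33; y[5] = 5×3 = 15

[5, 32, 28, 17, 33, 15]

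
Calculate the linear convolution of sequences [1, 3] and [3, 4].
y[0] = 1×3 = 3; y[1] = 1×4 + 3×3 = 13; y[2] = 3×4 = 12

[3, 13, 12]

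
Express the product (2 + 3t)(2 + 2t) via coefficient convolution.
Ascending coefficients: a = [2, 3], b = [2, 2]. c[0] = 2×2 = 4; c[1] = 2×2 + 3×2 = 10; c[2] = 3×2 = 6. Result coefficients: [4, 10, 6] → 4 + 10t + 6t^2

4 + 10t + 6t^2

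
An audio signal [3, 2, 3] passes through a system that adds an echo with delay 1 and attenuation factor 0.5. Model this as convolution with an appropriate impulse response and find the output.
Direct-path + delayed-attenuated-path model → impulse response h = [1, 0.5] (1 at lag 0, 0.5 at lag 1). Output y[n] = x[n] + 0.5·x[n - 1] (with x[n] = 0 outside 0..2): y[0] = 3 + 0.5×0 = 3; y[1] = 2 + 0.5×3 = 3.5; y[2] = 3 + 0.5×2 = 4.0; y[3] = 0 + 0.5×3 = 1.5. So y = [3, 3.5, 4.0, 1.5]

[3, 3.5, 4.0, 1.5]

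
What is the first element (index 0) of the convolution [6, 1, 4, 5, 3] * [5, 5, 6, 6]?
Use y[k] = Σ_i a[i]·b[k-i] at k=0. y[0] = 6×5 = 30

30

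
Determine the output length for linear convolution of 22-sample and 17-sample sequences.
Linear/full convolution length: m + n - 1 = 22 + 17 - 1 = 38

38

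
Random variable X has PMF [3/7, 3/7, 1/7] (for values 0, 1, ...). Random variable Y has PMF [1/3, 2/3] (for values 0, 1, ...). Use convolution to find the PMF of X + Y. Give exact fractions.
P(X+Y=k) = Σ_i P(X=i)·P(Y=k-i) — a convolution of [3/7, 3/7, 1/7] and [1/3, 2/3]. P(X+Y=0) = (3/7)×(1/3) = 1/7; P(X+Y=1) = (3/7)×(2/3) + (3/7)×(1/3) = 2/7 + 1/7 = 3/7; P(X+Y=2) = (3/7)×(2/3) + (1/7)×(1/3) = 2/7 + 1/21 = 1/3; P(X+Y=3) = (1/7)×(2/3) = 2/21. PMF: [1/7, 3/7, 1/3, 2/21] (sums to 1 ✓)

[1/7, 3/7, 1/3, 2/21]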